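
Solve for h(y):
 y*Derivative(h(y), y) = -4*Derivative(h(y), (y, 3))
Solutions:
 h(y) = C1 + Integral(C2*airyai(-2^(1/3)*y/2) + C3*airybi(-2^(1/3)*y/2), y)


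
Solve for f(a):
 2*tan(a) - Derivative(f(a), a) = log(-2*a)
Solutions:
 f(a) = C1 - a*log(-a) - a*log(2) + a - 2*log(cos(a))


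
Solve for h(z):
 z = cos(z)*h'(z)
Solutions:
 h(z) = C1 + Integral(z/cos(z), z)


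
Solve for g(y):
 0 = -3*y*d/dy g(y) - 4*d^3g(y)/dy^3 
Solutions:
 g(y) = C1 + Integral(C2*airyai(-6^(1/3)*y/2) + C3*airybi(-6^(1/3)*y/2), y)


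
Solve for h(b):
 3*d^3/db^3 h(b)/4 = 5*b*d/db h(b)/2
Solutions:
 h(b) = C1 + Integral(C2*airyai(10^(1/3)*3^(2/3)*b/3) + C3*airybi(10^(1/3)*3^(2/3)*b/3), b)


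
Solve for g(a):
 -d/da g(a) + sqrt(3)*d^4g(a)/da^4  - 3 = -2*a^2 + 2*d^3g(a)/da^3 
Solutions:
 g(a) = C1 + C2*exp(a*(-12^(1/3)*(9*sqrt(339) + 97*sqrt(3))^(1/3) - 8*18^(1/3)/(9*sqrt(339) + 97*sqrt(3))^(1/3) + 8*sqrt(3))/36)*sin(2^(1/3)*3^(1/6)*a*(-2^(1/3)*3^(2/3)*(9*sqrt(339) + 97*sqrt(3))^(1/3) + 24/(9*sqrt(339) + 97*sqrt(3))^(1/3))/36) + C3*exp(a*(-12^(1/3)*(9*sqrt(339) + 97*sqrt(3))^(1/3) - 8*18^(1/3)/(9*sqrt(339) + 97*sqrt(3))^(1/3) + 8*sqrt(3))/36)*cos(2^(1/3)*3^(1/6)*a*(-2^(1/3)*3^(2/3)*(9*sqrt(339) + 97*sqrt(3))^(1/3) + 24/(9*sqrt(339) + 97*sqrt(3))^(1/3))/36) + C4*exp(a*(8*18^(1/3)/(9*sqrt(339) + 97*sqrt(3))^(1/3) + 4*sqrt(3) + 12^(1/3)*(9*sqrt(339) + 97*sqrt(3))^(1/3))/18) + 2*a^3/3 - 11*a


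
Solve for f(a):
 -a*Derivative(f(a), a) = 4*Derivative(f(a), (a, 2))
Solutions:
 f(a) = C1 + C2*erf(sqrt(2)*a/4)


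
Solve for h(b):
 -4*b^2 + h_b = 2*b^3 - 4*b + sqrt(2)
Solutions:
 h(b) = C1 + b^4/2 + 4*b^3/3 - 2*b^2 + sqrt(2)*b


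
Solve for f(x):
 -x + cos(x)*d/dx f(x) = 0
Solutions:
 f(x) = C1 + Integral(x/cos(x), x)


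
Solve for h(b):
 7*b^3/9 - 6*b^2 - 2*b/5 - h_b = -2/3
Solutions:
 h(b) = C1 + 7*b^4/36 - 2*b^3 - b^2/5 + 2*b/3


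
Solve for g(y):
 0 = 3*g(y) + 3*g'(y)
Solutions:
 g(y) = C1*exp(-y)


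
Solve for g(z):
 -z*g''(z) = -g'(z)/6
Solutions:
 g(z) = C1 + C2*z^(7/6)


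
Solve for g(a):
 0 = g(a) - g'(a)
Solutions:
 g(a) = C1*exp(a)


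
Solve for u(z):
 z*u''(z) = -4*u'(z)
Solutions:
 u(z) = C1 + C2/z^3


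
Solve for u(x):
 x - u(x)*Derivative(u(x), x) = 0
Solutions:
 u(x) = -sqrt(C1 + x^2)
 u(x) = sqrt(C1 + x^2)


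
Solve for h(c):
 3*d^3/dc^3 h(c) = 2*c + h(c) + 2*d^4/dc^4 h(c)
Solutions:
 h(c) = C1*exp(c*(-(3*sqrt(417) + 64)^(1/3) - 7/(3*sqrt(417) + 64)^(1/3) + 2)/12)*sin(sqrt(3)*c*(-(3*sqrt(417) + 64)^(1/3) + 7/(3*sqrt(417) + 64)^(1/3))/12) + C2*exp(c*(-(3*sqrt(417) + 64)^(1/3) - 7/(3*sqrt(417) + 64)^(1/3) + 2)/12)*cos(sqrt(3)*c*(-(3*sqrt(417) + 64)^(1/3) + 7/(3*sqrt(417) + 64)^(1/3))/12) + C3*exp(c) + C4*exp(c*(1 + 7/(3*sqrt(417) + 64)^(1/3) + (3*sqrt(417) + 64)^(1/3))/6) - 2*c


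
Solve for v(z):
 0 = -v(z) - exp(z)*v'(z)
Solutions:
 v(z) = C1*exp(exp(-z))


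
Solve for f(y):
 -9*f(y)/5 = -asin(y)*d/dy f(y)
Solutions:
 f(y) = C1*exp(9*Integral(1/asin(y), y)/5)


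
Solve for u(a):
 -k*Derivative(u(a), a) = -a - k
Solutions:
 u(a) = C1 + a^2/(2*k) + a


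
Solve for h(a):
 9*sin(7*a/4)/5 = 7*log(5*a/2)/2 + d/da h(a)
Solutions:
 h(a) = C1 - 7*a*log(a)/2 - 4*a*log(5) + a*log(10)/2 + 3*a*log(2) + 7*a/2 - 36*cos(7*a/4)/35


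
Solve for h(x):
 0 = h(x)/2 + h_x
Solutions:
 h(x) = C1*exp(-x/2)


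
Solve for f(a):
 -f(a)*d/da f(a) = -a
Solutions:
 f(a) = -sqrt(C1 + a^2)
 f(a) = sqrt(C1 + a^2)


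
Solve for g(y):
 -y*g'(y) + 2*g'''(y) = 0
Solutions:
 g(y) = C1 + Integral(C2*airyai(2^(2/3)*y/2) + C3*airybi(2^(2/3)*y/2), y)


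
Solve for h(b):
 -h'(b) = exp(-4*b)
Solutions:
 h(b) = C1 + exp(-4*b)/4


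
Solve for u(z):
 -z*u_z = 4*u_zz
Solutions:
 u(z) = C1 + C2*erf(sqrt(2)*z/4)


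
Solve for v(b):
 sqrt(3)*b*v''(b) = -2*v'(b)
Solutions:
 v(b) = C1 + C2*b^(1 - 2*sqrt(3)/3)


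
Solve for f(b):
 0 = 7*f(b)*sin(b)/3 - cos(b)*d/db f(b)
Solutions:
 f(b) = C1/cos(b)^(7/3)


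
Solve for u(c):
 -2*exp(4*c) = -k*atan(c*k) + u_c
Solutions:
 u(c) = C1 + k*Piecewise((c*atan(c*k) - log(c^2*k^2 + 1)/(2*k), Ne(k, 0)), (0, True)) - exp(4*c)/2


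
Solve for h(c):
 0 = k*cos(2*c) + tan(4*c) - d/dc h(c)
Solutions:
 h(c) = C1 + k*sin(2*c)/2 - log(cos(4*c))/4


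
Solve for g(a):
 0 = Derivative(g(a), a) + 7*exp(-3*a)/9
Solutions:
 g(a) = C1 + 7*exp(-3*a)/27


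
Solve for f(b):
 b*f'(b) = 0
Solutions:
 f(b) = C1


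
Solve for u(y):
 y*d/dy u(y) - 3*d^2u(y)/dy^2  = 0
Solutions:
 u(y) = C1 + C2*erfi(sqrt(6)*y/6)


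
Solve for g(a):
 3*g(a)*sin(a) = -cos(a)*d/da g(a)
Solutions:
 g(a) = C1*cos(a)^3


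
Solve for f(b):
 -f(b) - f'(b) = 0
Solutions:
 f(b) = C1*exp(-b)


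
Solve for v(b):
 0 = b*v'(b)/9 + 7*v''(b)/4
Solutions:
 v(b) = C1 + C2*erf(sqrt(14)*b/21)


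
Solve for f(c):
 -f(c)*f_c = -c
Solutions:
 f(c) = -sqrt(C1 + c^2)
 f(c) = sqrt(C1 + c^2)


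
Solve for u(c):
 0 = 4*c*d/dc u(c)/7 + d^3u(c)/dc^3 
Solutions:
 u(c) = C1 + Integral(C2*airyai(-14^(2/3)*c/7) + C3*airybi(-14^(2/3)*c/7), c)


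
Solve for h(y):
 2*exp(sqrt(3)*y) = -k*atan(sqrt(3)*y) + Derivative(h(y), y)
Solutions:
 h(y) = C1 + k*(y*atan(sqrt(3)*y) - sqrt(3)*log(3*y^2 + 1)/6) + 2*sqrt(3)*exp(sqrt(3)*y)/3


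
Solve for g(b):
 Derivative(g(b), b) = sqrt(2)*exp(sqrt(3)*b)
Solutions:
 g(b) = C1 + sqrt(6)*exp(sqrt(3)*b)/3


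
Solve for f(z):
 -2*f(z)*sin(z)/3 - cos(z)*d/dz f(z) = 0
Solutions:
 f(z) = C1*cos(z)^(2/3)


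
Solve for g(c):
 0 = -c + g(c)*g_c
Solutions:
 g(c) = -sqrt(C1 + c^2)
 g(c) = sqrt(C1 + c^2)


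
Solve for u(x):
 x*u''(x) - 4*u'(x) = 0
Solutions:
 u(x) = C1 + C2*x^5


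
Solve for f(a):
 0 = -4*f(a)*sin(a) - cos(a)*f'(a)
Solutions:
 f(a) = C1*cos(a)^4


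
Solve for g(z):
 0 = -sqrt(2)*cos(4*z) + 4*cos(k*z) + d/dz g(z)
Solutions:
 g(z) = C1 + sqrt(2)*sin(4*z)/4 - 4*sin(k*z)/k


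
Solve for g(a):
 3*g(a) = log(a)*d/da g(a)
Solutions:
 g(a) = C1*exp(3*li(a))


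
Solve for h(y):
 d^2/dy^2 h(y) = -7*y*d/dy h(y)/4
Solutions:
 h(y) = C1 + C2*erf(sqrt(14)*y/4)


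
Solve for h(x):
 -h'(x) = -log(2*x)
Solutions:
 h(x) = C1 + x*log(x) - x + x*log(2)


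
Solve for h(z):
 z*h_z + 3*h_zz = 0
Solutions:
 h(z) = C1 + C2*erf(sqrt(6)*z/6)


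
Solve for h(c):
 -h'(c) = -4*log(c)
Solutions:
 h(c) = C1 + 4*c*log(c) - 4*c


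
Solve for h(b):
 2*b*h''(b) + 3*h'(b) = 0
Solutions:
 h(b) = C1 + C2/sqrt(b)


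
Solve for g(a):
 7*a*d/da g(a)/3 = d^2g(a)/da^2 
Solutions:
 g(a) = C1 + C2*erfi(sqrt(42)*a/6)


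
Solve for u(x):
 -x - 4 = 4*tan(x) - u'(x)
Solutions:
 u(x) = C1 + x^2/2 + 4*x - 4*log(cos(x))


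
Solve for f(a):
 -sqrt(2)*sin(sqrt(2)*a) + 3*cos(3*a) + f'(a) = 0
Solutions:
 f(a) = C1 - sin(3*a) - cos(sqrt(2)*a)


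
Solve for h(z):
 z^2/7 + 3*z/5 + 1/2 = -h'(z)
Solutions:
 h(z) = C1 - z^3/21 - 3*z^2/10 - z/2


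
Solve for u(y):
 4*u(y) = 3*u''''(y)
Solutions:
 u(y) = C1*exp(-sqrt(2)*3^(3/4)*y/3) + C2*exp(sqrt(2)*3^(3/4)*y/3) + C3*sin(sqrt(2)*3^(3/4)*y/3) + C4*cos(sqrt(2)*3^(3/4)*y/3)


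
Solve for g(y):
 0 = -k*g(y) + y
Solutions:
 g(y) = y/k


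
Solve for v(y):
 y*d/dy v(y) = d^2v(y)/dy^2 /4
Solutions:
 v(y) = C1 + C2*erfi(sqrt(2)*y)


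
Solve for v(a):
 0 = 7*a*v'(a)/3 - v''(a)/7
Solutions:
 v(a) = C1 + C2*erfi(7*sqrt(6)*a/6)


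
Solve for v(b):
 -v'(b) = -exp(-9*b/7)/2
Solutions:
 v(b) = C1 - 7*exp(-9*b/7)/18


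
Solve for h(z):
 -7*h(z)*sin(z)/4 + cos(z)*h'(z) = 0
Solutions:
 h(z) = C1/cos(z)^(7/4)


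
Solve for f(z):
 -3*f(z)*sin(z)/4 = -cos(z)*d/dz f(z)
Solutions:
 f(z) = C1/cos(z)^(3/4)


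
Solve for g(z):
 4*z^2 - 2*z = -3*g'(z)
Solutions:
 g(z) = C1 - 4*z^3/9 + z^2/3


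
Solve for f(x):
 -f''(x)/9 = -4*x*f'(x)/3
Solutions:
 f(x) = C1 + C2*erfi(sqrt(6)*x)


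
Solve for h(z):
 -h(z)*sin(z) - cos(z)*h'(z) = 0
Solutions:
 h(z) = C1*cos(z)


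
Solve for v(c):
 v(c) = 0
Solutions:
 v(c) = 0


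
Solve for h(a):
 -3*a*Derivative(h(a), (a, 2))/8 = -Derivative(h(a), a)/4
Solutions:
 h(a) = C1 + C2*a^(5/3)


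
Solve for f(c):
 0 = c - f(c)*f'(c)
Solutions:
 f(c) = -sqrt(C1 + c^2)
 f(c) = sqrt(C1 + c^2)


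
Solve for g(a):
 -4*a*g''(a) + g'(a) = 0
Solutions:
 g(a) = C1 + C2*a^(5/4)


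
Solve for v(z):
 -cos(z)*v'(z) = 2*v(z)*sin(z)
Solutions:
 v(z) = C1*cos(z)^2


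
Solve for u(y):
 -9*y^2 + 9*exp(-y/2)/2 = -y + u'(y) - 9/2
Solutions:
 u(y) = C1 - 3*y^3 + y^2/2 + 9*y/2 - 9*exp(-y/2)


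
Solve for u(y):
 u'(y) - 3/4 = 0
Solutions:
 u(y) = C1 + 3*y/4


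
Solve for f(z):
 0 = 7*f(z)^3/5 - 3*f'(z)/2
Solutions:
 f(z) = -sqrt(30)*sqrt(-1/(C1 + 14*z))/2
 f(z) = sqrt(30)*sqrt(-1/(C1 + 14*z))/2


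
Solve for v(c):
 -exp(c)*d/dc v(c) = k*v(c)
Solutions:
 v(c) = C1*exp(k*exp(-c))


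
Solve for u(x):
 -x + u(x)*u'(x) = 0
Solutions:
 u(x) = -sqrt(C1 + x^2)
 u(x) = sqrt(C1 + x^2)


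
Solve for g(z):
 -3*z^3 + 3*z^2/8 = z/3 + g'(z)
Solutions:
 g(z) = C1 - 3*z^4/4 + z^3/8 - z^2/6


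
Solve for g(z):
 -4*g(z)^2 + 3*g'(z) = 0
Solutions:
 g(z) = -3/(C1 + 4*z)


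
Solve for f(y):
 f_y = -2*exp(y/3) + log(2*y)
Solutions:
 f(y) = C1 + y*log(y) + y*(-1 + log(2)) - 6*exp(y/3)


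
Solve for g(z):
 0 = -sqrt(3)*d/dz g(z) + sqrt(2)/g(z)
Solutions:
 g(z) = -sqrt(C1 + 6*sqrt(6)*z)/3
 g(z) = sqrt(C1 + 6*sqrt(6)*z)/3


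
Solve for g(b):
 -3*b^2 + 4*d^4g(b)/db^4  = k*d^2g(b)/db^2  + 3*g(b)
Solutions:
 g(b) = C1*exp(-sqrt(2)*b*sqrt(k - sqrt(k^2 + 48))/4) + C2*exp(sqrt(2)*b*sqrt(k - sqrt(k^2 + 48))/4) + C3*exp(-sqrt(2)*b*sqrt(k + sqrt(k^2 + 48))/4) + C4*exp(sqrt(2)*b*sqrt(k + sqrt(k^2 + 48))/4) - b^2 + 2*k/3


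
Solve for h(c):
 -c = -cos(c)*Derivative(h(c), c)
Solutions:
 h(c) = C1 + Integral(c/cos(c), c)


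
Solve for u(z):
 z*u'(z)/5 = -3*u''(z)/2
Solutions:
 u(z) = C1 + C2*erf(sqrt(15)*z/15)


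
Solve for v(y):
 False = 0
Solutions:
 v(y) = C1 + 9*y*asin(8*y/7) + zoo*y + 9*sqrt(49 - 64*y^2)/8


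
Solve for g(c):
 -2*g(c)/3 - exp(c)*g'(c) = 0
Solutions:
 g(c) = C1*exp(2*exp(-c)/3)


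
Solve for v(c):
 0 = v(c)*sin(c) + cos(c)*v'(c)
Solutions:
 v(c) = C1*cos(c)


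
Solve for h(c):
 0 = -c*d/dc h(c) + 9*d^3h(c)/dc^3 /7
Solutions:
 h(c) = C1 + Integral(C2*airyai(21^(1/3)*c/3) + C3*airybi(21^(1/3)*c/3), c)


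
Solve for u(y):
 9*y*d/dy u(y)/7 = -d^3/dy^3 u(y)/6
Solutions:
 u(y) = C1 + Integral(C2*airyai(-3*2^(1/3)*7^(2/3)*y/7) + C3*airybi(-3*2^(1/3)*7^(2/3)*y/7), y)


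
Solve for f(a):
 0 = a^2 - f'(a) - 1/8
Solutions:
 f(a) = C1 + a^3/3 - a/8


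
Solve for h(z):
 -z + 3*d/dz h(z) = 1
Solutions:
 h(z) = C1 + z^2/6 + z/3


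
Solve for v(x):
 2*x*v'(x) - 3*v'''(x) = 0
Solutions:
 v(x) = C1 + Integral(C2*airyai(2^(1/3)*3^(2/3)*x/3) + C3*airybi(2^(1/3)*3^(2/3)*x/3), x)


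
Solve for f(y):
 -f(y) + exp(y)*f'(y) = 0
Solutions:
 f(y) = C1*exp(-exp(-y))


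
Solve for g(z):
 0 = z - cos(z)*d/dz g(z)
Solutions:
 g(z) = C1 + Integral(z/cos(z), z)


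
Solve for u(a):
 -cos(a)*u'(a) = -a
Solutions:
 u(a) = C1 + Integral(a/cos(a), a)


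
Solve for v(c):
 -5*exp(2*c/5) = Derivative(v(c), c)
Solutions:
 v(c) = C1 - 25*exp(2*c/5)/2


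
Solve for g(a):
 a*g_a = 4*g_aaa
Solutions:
 g(a) = C1 + Integral(C2*airyai(2^(1/3)*a/2) + C3*airybi(2^(1/3)*a/2), a)


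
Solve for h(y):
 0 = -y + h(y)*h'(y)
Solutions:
 h(y) = -sqrt(C1 + y^2)
 h(y) = sqrt(C1 + y^2)


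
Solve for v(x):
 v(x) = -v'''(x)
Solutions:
 v(x) = C3*exp(-x) + (C1*sin(sqrt(3)*x/2) + C2*cos(sqrt(3)*x/2))*exp(x/2)


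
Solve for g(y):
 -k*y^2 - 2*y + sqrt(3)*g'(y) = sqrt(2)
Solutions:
 g(y) = C1 + sqrt(3)*k*y^3/9 + sqrt(3)*y^2/3 + sqrt(6)*y/3


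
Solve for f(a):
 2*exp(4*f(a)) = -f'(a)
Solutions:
 f(a) = log(-I*(1/(C1 + 8*a))^(1/4))
 f(a) = log(I*(1/(C1 + 8*a))^(1/4))
 f(a) = log(-(1/(C1 + 8*a))^(1/4))
 f(a) = log(1/(C1 + 8*a))/4


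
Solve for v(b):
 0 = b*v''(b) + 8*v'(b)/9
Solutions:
 v(b) = C1 + C2*b^(1/9)


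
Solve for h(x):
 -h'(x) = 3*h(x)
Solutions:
 h(x) = C1*exp(-3*x)


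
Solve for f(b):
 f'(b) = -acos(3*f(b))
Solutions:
 Integral(1/acos(3*_y), (_y, f(b))) = C1 - b


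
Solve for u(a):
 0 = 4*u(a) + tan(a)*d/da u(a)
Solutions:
 u(a) = C1/sin(a)^4


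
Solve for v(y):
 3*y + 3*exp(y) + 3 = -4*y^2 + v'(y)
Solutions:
 v(y) = C1 + 4*y^3/3 + 3*y^2/2 + 3*y + 3*exp(y)


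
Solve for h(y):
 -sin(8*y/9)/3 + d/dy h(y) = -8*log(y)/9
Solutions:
 h(y) = C1 - 8*y*log(y)/9 + 8*y/9 - 3*cos(8*y/9)/8


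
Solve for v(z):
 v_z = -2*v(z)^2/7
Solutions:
 v(z) = 7/(C1 + 2*z)


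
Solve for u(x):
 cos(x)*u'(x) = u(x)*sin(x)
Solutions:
 u(x) = C1/cos(x)


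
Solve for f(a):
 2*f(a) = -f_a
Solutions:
 f(a) = C1*exp(-2*a)


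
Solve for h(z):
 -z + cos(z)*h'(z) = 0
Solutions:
 h(z) = C1 + Integral(z/cos(z), z)


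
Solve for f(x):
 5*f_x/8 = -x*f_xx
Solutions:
 f(x) = C1 + C2*x^(3/8)


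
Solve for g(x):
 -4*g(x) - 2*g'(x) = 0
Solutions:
 g(x) = C1*exp(-2*x)


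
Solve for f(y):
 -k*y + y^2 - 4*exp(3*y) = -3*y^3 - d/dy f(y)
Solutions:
 f(y) = C1 + k*y^2/2 - 3*y^4/4 - y^3/3 + 4*exp(3*y)/3


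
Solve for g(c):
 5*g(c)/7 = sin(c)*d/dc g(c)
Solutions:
 g(c) = C1*(cos(c) - 1)^(5/14)/(cos(c) + 1)^(5/14)


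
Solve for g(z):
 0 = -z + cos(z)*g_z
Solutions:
 g(z) = C1 + Integral(z/cos(z), z)


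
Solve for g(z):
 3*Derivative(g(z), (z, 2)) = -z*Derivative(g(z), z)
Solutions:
 g(z) = C1 + C2*erf(sqrt(6)*z/6)


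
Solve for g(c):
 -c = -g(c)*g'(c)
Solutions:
 g(c) = -sqrt(C1 + c^2)
 g(c) = sqrt(C1 + c^2)


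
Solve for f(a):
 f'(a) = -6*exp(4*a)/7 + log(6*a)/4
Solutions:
 f(a) = C1 + a*log(a)/4 + a*(-1 + log(6))/4 - 3*exp(4*a)/14


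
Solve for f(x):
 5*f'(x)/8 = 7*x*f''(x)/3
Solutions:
 f(x) = C1 + C2*x^(71/56)


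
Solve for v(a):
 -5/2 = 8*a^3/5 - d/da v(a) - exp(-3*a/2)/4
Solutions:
 v(a) = C1 + 2*a^4/5 + 5*a/2 + exp(-3*a/2)/6


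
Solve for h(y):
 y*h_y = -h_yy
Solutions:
 h(y) = C1 + C2*erf(sqrt(2)*y/2)


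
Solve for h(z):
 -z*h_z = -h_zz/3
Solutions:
 h(z) = C1 + C2*erfi(sqrt(6)*z/2)


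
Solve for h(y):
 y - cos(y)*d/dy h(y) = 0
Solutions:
 h(y) = C1 + Integral(y/cos(y), y)


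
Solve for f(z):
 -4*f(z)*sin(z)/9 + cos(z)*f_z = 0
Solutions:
 f(z) = C1/cos(z)^(4/9)


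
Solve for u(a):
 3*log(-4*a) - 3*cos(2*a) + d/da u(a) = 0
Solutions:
 u(a) = C1 - 3*a*log(-a) - 6*a*log(2) + 3*a + 3*sin(2*a)/2


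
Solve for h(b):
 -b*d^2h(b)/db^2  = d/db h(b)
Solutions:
 h(b) = C1 + C2*log(b)


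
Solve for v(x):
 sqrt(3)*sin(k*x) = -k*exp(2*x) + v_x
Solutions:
 v(x) = C1 + k*exp(2*x)/2 - sqrt(3)*cos(k*x)/k


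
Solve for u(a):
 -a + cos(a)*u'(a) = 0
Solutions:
 u(a) = C1 + Integral(a/cos(a), a)


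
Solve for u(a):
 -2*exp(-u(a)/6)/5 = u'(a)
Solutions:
 u(a) = 6*log(C1 - a/15)


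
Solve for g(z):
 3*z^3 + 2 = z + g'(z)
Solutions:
 g(z) = C1 + 3*z^4/4 - z^2/2 + 2*z


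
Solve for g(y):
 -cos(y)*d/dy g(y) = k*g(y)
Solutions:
 g(y) = C1*exp(k*(log(sin(y) - 1) - log(sin(y) + 1))/2)


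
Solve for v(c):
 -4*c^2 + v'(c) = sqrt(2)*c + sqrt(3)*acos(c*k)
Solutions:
 v(c) = C1 + 4*c^3/3 + sqrt(2)*c^2/2 + sqrt(3)*Piecewise((c*acos(c*k) - sqrt(-c^2*k^2 + 1)/k, Ne(k, 0)), (pi*c/2, True))


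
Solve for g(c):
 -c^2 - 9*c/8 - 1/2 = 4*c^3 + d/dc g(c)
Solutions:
 g(c) = C1 - c^4 - c^3/3 - 9*c^2/16 - c/2


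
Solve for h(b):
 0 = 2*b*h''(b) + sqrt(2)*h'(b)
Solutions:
 h(b) = C1 + C2*b^(1 - sqrt(2)/2)


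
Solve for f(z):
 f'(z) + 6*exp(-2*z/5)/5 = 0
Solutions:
 f(z) = C1 + 3*exp(-2*z/5)


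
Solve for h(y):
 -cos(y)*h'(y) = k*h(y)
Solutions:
 h(y) = C1*exp(k*(log(sin(y) - 1) - log(sin(y) + 1))/2)


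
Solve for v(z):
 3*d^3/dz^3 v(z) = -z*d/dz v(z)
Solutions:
 v(z) = C1 + Integral(C2*airyai(-3^(2/3)*z/3) + C3*airybi(-3^(2/3)*z/3), z)


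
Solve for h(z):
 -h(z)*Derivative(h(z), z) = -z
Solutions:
 h(z) = -sqrt(C1 + z^2)
 h(z) = sqrt(C1 + z^2)


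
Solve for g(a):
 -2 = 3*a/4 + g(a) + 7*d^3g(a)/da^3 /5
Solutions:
 g(a) = C3*exp(-5^(1/3)*7^(2/3)*a/7) - 3*a/4 + (C1*sin(sqrt(3)*5^(1/3)*7^(2/3)*a/14) + C2*cos(sqrt(3)*5^(1/3)*7^(2/3)*a/14))*exp(5^(1/3)*7^(2/3)*a/14) - 2


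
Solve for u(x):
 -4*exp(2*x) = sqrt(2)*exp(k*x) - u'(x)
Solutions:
 u(x) = C1 + 2*exp(2*x) + sqrt(2)*exp(k*x)/k


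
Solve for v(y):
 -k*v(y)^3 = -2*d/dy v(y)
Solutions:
 v(y) = -sqrt(-1/(C1 + k*y))
 v(y) = sqrt(-1/(C1 + k*y))


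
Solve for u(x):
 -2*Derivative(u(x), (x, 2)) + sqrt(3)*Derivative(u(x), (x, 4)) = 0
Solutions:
 u(x) = C1 + C2*x + C3*exp(-sqrt(2)*3^(3/4)*x/3) + C4*exp(sqrt(2)*3^(3/4)*x/3)


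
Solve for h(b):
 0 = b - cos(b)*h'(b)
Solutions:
 h(b) = C1 + Integral(b/cos(b), b)


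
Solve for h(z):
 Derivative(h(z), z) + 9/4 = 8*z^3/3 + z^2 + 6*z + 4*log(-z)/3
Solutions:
 h(z) = C1 + 2*z^4/3 + z^3/3 + 3*z^2 + 4*z*log(-z)/3 - 43*z/12


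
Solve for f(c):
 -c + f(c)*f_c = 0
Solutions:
 f(c) = -sqrt(C1 + c^2)
 f(c) = sqrt(C1 + c^2)


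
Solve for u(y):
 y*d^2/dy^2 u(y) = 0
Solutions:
 u(y) = C1 + C2*y


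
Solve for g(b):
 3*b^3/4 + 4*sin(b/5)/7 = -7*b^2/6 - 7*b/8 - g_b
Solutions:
 g(b) = C1 - 3*b^4/16 - 7*b^3/18 - 7*b^2/16 + 20*cos(b/5)/7


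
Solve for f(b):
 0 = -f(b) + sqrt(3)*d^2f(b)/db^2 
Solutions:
 f(b) = C1*exp(-3^(3/4)*b/3) + C2*exp(3^(3/4)*b/3)


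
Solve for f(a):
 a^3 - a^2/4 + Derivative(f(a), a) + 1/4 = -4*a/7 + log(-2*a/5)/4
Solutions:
 f(a) = C1 - a^4/4 + a^3/12 - 2*a^2/7 + a*log(-a)/4 + a*(-2 - log(5) + log(2))/4


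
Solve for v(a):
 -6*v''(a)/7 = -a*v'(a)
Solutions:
 v(a) = C1 + C2*erfi(sqrt(21)*a/6)


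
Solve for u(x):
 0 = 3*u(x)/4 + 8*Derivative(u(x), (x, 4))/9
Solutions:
 u(x) = (C1*sin(2^(1/4)*3^(3/4)*x/4) + C2*cos(2^(1/4)*3^(3/4)*x/4))*exp(-2^(1/4)*3^(3/4)*x/4) + (C3*sin(2^(1/4)*3^(3/4)*x/4) + C4*cos(2^(1/4)*3^(3/4)*x/4))*exp(2^(1/4)*3^(3/4)*x/4)


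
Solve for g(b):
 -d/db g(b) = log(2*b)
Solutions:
 g(b) = C1 - b*log(b) - b*log(2) + b


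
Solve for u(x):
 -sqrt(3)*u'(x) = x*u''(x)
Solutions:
 u(x) = C1 + C2*x^(1 - sqrt(3))


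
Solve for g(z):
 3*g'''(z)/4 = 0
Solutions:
 g(z) = C1 + C2*z + C3*z^2


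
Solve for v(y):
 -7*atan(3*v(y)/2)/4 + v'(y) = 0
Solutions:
 Integral(1/atan(3*_y/2), (_y, v(y))) = C1 + 7*y/4


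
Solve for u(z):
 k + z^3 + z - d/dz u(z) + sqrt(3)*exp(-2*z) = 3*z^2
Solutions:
 u(z) = C1 + k*z + z^4/4 - z^3 + z^2/2 - sqrt(3)*exp(-2*z)/2


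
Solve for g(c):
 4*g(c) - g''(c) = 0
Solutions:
 g(c) = C1*exp(-2*c) + C2*exp(2*c)


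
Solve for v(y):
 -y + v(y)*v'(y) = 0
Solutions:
 v(y) = -sqrt(C1 + y^2)
 v(y) = sqrt(C1 + y^2)


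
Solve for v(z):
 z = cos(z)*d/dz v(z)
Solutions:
 v(z) = C1 + Integral(z/cos(z), z)


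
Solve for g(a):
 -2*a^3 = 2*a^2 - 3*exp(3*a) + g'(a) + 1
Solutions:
 g(a) = C1 - a^4/2 - 2*a^3/3 - a + exp(3*a)


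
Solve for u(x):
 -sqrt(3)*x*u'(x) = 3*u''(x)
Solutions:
 u(x) = C1 + C2*erf(sqrt(2)*3^(3/4)*x/6)


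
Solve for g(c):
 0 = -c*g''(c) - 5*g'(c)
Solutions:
 g(c) = C1 + C2/c^4


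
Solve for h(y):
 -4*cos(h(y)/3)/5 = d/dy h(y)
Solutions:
 4*y/5 - 3*log(sin(h(y)/3) - 1)/2 + 3*log(sin(h(y)/3) + 1)/2 = C1


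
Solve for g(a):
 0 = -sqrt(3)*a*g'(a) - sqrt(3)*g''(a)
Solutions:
 g(a) = C1 + C2*erf(sqrt(2)*a/2)


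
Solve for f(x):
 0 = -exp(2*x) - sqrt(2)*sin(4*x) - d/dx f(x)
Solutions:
 f(x) = C1 - exp(2*x)/2 + sqrt(2)*cos(4*x)/4


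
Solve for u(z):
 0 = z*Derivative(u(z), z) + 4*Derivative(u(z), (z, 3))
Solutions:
 u(z) = C1 + Integral(C2*airyai(-2^(1/3)*z/2) + C3*airybi(-2^(1/3)*z/2), z)


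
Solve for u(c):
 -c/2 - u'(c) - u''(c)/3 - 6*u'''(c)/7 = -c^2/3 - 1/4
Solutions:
 u(c) = C1 + c^3/9 - 13*c^2/36 - 61*c/756 + (C2*sin(sqrt(1463)*c/36) + C3*cos(sqrt(1463)*c/36))*exp(-7*c/36)


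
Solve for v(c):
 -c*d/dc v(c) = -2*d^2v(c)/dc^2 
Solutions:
 v(c) = C1 + C2*erfi(c/2)


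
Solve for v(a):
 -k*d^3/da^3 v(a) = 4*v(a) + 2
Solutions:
 v(a) = C1*exp(2^(2/3)*a*(-1/k)^(1/3)) + C2*exp(2^(2/3)*a*(-1/k)^(1/3)*(-1 + sqrt(3)*I)/2) + C3*exp(-2^(2/3)*a*(-1/k)^(1/3)*(1 + sqrt(3)*I)/2) - 1/2


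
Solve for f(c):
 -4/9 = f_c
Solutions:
 f(c) = C1 - 4*c/9


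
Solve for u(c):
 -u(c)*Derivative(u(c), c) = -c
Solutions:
 u(c) = -sqrt(C1 + c^2)
 u(c) = sqrt(C1 + c^2)


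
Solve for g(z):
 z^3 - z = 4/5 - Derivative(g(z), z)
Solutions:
 g(z) = C1 - z^4/4 + z^2/2 + 4*z/5


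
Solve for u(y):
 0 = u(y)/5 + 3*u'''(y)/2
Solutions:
 u(y) = C3*exp(-15^(2/3)*2^(1/3)*y/15) + (C1*sin(2^(1/3)*3^(1/6)*5^(2/3)*y/10) + C2*cos(2^(1/3)*3^(1/6)*5^(2/3)*y/10))*exp(15^(2/3)*2^(1/3)*y/30)


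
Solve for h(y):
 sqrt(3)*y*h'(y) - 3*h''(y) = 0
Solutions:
 h(y) = C1 + C2*erfi(sqrt(2)*3^(3/4)*y/6)


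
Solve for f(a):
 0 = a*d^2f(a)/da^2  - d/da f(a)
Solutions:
 f(a) = C1 + C2*a^2


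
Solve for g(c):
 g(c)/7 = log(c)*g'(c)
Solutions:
 g(c) = C1*exp(li(c)/7)


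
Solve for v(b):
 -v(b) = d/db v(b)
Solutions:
 v(b) = C1*exp(-b)


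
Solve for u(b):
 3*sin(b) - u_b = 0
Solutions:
 u(b) = C1 - 3*cos(b)


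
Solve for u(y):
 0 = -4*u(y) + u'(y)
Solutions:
 u(y) = C1*exp(4*y)


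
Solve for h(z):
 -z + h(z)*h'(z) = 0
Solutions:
 h(z) = -sqrt(C1 + z^2)
 h(z) = sqrt(C1 + z^2)


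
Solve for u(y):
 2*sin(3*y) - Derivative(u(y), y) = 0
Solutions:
 u(y) = C1 - 2*cos(3*y)/3


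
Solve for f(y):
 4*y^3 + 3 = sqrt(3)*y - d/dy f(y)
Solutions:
 f(y) = C1 - y^4 + sqrt(3)*y^2/2 - 3*y


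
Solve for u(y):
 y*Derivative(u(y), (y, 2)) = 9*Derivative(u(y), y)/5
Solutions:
 u(y) = C1 + C2*y^(14/5)


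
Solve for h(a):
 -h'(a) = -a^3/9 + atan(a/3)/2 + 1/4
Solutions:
 h(a) = C1 + a^4/36 - a*atan(a/3)/2 - a/4 + 3*log(a^2 + 9)/4


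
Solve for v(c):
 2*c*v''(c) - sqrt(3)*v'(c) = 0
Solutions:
 v(c) = C1 + C2*c^(sqrt(3)/2 + 1)


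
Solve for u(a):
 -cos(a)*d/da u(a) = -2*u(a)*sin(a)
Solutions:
 u(a) = C1/cos(a)^2


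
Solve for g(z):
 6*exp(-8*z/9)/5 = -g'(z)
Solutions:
 g(z) = C1 + 27*exp(-8*z/9)/20


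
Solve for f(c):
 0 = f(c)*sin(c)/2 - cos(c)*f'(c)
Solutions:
 f(c) = C1/sqrt(cos(c))


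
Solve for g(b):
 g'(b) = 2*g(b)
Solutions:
 g(b) = C1*exp(2*b)


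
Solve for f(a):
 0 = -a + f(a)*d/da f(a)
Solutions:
 f(a) = -sqrt(C1 + a^2)
 f(a) = sqrt(C1 + a^2)


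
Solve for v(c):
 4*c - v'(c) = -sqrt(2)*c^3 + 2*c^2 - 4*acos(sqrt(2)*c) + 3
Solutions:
 v(c) = C1 + sqrt(2)*c^4/4 - 2*c^3/3 + 2*c^2 + 4*c*acos(sqrt(2)*c) - 3*c - 2*sqrt(2)*sqrt(1 - 2*c^2)


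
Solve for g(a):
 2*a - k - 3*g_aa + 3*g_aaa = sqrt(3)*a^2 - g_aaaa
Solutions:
 g(a) = C1 + C2*a + C3*exp(a*(-3 + sqrt(21))/2) + C4*exp(-a*(3 + sqrt(21))/2) - sqrt(3)*a^4/36 + a^3*(1 - sqrt(3))/9 + a^2*(-3*k - 8*sqrt(3) + 6)/18


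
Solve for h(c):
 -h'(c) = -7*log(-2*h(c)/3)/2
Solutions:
 -2*Integral(1/(log(-_y) - log(3) + log(2)), (_y, h(c)))/7 = C1 - c


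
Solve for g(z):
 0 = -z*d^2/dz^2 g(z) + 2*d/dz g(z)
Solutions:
 g(z) = C1 + C2*z^3


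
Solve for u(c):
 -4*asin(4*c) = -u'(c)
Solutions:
 u(c) = C1 + 4*c*asin(4*c) + sqrt(1 - 16*c^2)


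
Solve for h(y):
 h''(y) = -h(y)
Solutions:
 h(y) = C1*sin(y) + C2*cos(y)


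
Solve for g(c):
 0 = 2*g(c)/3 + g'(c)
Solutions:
 g(c) = C1*exp(-2*c/3)


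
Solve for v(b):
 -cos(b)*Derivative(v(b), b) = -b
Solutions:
 v(b) = C1 + Integral(b/cos(b), b)


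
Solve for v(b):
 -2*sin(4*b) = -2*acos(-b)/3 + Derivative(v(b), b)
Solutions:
 v(b) = C1 + 2*b*acos(-b)/3 + 2*sqrt(1 - b^2)/3 + cos(4*b)/2


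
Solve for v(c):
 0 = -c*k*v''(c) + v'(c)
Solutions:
 v(c) = C1 + c^(((re(k) + 1)*re(k) + im(k)^2)/(re(k)^2 + im(k)^2))*(C2*sin(log(c)*Abs(im(k))/(re(k)^2 + im(k)^2)) + C3*cos(log(c)*im(k)/(re(k)^2 + im(k)^2)))


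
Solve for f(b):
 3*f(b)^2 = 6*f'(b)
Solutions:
 f(b) = -2/(C1 + b)


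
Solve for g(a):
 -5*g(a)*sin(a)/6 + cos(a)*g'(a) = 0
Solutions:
 g(a) = C1/cos(a)^(5/6)


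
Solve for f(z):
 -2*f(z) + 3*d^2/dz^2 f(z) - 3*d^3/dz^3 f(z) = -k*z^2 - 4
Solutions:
 f(z) = C1*exp(z*((3*sqrt(7) + 8)^(-1/3) + 2 + (3*sqrt(7) + 8)^(1/3))/6)*sin(sqrt(3)*z*(-(3*sqrt(7) + 8)^(1/3) + (3*sqrt(7) + 8)^(-1/3))/6) + C2*exp(z*((3*sqrt(7) + 8)^(-1/3) + 2 + (3*sqrt(7) + 8)^(1/3))/6)*cos(sqrt(3)*z*(-(3*sqrt(7) + 8)^(1/3) + (3*sqrt(7) + 8)^(-1/3))/6) + C3*exp(z*(-(3*sqrt(7) + 8)^(1/3) - 1/(3*sqrt(7) + 8)^(1/3) + 1)/3) + k*z^2/2 + 3*k/2 + 2


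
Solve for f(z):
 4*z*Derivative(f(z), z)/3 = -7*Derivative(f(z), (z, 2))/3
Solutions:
 f(z) = C1 + C2*erf(sqrt(14)*z/7)


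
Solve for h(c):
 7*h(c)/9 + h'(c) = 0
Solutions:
 h(c) = C1*exp(-7*c/9)


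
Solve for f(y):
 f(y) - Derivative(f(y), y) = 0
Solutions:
 f(y) = C1*exp(y)


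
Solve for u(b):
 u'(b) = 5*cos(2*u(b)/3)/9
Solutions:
 -5*b/9 - 3*log(sin(2*u(b)/3) - 1)/4 + 3*log(sin(2*u(b)/3) + 1)/4 = C1


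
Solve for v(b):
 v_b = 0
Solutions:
 v(b) = C1


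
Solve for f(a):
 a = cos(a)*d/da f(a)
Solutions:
 f(a) = C1 + Integral(a/cos(a), a)


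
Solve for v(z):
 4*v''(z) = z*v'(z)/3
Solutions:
 v(z) = C1 + C2*erfi(sqrt(6)*z/12)


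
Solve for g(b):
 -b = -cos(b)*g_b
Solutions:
 g(b) = C1 + Integral(b/cos(b), b)


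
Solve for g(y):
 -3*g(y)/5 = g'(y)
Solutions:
 g(y) = C1*exp(-3*y/5)


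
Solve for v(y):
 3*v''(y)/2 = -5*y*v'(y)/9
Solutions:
 v(y) = C1 + C2*erf(sqrt(15)*y/9)


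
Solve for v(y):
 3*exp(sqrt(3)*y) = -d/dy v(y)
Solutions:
 v(y) = C1 - sqrt(3)*exp(sqrt(3)*y)


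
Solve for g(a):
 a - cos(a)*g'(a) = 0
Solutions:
 g(a) = C1 + Integral(a/cos(a), a)


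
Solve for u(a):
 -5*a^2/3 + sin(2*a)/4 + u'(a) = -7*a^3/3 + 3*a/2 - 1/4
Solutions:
 u(a) = C1 - 7*a^4/12 + 5*a^3/9 + 3*a^2/4 - a/4 + cos(2*a)/8


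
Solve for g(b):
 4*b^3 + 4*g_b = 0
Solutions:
 g(b) = C1 - b^4/4


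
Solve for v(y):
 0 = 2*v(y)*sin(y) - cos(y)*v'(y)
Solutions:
 v(y) = C1/cos(y)^2


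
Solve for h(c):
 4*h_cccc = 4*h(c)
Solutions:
 h(c) = C1*exp(-c) + C2*exp(c) + C3*sin(c) + C4*cos(c)


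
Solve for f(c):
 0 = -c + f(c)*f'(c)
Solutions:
 f(c) = -sqrt(C1 + c^2)
 f(c) = sqrt(C1 + c^2)


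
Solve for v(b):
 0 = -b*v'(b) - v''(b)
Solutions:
 v(b) = C1 + C2*erf(sqrt(2)*b/2)


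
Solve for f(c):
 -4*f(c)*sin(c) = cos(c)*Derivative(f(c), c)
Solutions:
 f(c) = C1*cos(c)^4


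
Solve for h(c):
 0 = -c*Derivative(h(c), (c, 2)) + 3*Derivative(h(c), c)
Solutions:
 h(c) = C1 + C2*c^4


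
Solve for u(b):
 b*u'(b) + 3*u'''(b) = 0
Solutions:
 u(b) = C1 + Integral(C2*airyai(-3^(2/3)*b/3) + C3*airybi(-3^(2/3)*b/3), b)


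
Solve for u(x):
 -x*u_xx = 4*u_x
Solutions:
 u(x) = C1 + C2/x^3


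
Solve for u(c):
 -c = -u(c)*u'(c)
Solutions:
 u(c) = -sqrt(C1 + c^2)
 u(c) = sqrt(C1 + c^2)


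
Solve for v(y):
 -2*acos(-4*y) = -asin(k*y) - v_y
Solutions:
 v(y) = C1 + 2*y*acos(-4*y) + sqrt(1 - 16*y^2)/2 - Piecewise((y*asin(k*y) + sqrt(-k^2*y^2 + 1)/k, Ne(k, 0)), (0, True))


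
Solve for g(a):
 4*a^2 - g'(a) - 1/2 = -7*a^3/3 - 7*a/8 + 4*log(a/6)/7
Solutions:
 g(a) = C1 + 7*a^4/12 + 4*a^3/3 + 7*a^2/16 - 4*a*log(a)/7 + a/14 + 4*a*log(6)/7


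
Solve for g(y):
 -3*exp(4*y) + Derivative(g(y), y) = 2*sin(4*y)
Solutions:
 g(y) = C1 + 3*exp(4*y)/4 - cos(4*y)/2


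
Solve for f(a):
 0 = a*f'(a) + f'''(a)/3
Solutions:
 f(a) = C1 + Integral(C2*airyai(-3^(1/3)*a) + C3*airybi(-3^(1/3)*a), a)


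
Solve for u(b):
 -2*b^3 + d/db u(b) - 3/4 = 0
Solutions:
 u(b) = C1 + b^4/2 + 3*b/4


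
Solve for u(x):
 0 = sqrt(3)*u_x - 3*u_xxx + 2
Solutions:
 u(x) = C1 + C2*exp(-3^(3/4)*x/3) + C3*exp(3^(3/4)*x/3) - 2*sqrt(3)*x/3


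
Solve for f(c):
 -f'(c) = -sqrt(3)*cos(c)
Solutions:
 f(c) = C1 + sqrt(3)*sin(c)


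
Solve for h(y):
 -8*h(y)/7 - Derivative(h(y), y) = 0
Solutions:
 h(y) = C1*exp(-8*y/7)


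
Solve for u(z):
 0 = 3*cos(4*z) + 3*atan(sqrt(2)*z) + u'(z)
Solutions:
 u(z) = C1 - 3*z*atan(sqrt(2)*z) + 3*sqrt(2)*log(2*z^2 + 1)/4 - 3*sin(4*z)/4


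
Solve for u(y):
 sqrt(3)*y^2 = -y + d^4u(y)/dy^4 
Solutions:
 u(y) = C1 + C2*y + C3*y^2 + C4*y^3 + sqrt(3)*y^6/360 + y^5/120


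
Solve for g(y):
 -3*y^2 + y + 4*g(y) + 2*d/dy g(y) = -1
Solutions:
 g(y) = C1*exp(-2*y) + 3*y^2/4 - y + 1/4


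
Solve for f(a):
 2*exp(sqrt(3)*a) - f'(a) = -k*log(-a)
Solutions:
 f(a) = C1 + a*k*log(-a) - a*k + 2*sqrt(3)*exp(sqrt(3)*a)/3


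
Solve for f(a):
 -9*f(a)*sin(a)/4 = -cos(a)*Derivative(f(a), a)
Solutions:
 f(a) = C1/cos(a)^(9/4)


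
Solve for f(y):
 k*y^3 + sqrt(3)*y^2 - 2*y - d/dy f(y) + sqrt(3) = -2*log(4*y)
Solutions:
 f(y) = C1 + k*y^4/4 + sqrt(3)*y^3/3 - y^2 + 2*y*log(y) - 2*y + sqrt(3)*y + y*log(16)


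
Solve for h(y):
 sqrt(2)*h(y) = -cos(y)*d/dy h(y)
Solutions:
 h(y) = C1*(sin(y) - 1)^(sqrt(2)/2)/(sin(y) + 1)^(sqrt(2)/2)


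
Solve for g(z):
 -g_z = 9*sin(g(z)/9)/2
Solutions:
 9*z/2 + 9*log(cos(g(z)/9) - 1)/2 - 9*log(cos(g(z)/9) + 1)/2 = C1


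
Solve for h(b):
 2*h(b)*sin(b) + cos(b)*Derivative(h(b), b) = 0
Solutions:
 h(b) = C1*cos(b)^2


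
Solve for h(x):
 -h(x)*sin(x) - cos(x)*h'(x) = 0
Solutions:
 h(x) = C1*cos(x)


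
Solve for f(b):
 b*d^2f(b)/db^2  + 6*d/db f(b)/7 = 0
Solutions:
 f(b) = C1 + C2*b^(1/7)


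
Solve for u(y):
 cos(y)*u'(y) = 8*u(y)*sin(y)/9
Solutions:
 u(y) = C1/cos(y)^(8/9)


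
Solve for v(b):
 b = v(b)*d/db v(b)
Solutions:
 v(b) = -sqrt(C1 + b^2)
 v(b) = sqrt(C1 + b^2)


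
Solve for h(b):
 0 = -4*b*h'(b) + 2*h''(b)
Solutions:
 h(b) = C1 + C2*erfi(b)


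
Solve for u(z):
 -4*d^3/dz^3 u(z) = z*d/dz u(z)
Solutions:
 u(z) = C1 + Integral(C2*airyai(-2^(1/3)*z/2) + C3*airybi(-2^(1/3)*z/2), z)


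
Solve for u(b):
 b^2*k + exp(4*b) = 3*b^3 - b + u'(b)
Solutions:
 u(b) = C1 - 3*b^4/4 + b^3*k/3 + b^2/2 + exp(4*b)/4


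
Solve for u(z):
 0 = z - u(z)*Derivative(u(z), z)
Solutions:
 u(z) = -sqrt(C1 + z^2)
 u(z) = sqrt(C1 + z^2)


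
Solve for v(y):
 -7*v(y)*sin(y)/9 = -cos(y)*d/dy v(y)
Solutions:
 v(y) = C1/cos(y)^(7/9)


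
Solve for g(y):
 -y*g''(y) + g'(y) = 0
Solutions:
 g(y) = C1 + C2*y^2


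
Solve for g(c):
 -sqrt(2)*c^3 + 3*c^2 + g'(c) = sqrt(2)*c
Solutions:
 g(c) = C1 + sqrt(2)*c^4/4 - c^3 + sqrt(2)*c^2/2


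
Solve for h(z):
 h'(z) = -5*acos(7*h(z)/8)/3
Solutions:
 Integral(1/acos(7*_y/8), (_y, h(z))) = C1 - 5*z/3


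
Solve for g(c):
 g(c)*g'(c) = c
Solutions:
 g(c) = -sqrt(C1 + c^2)
 g(c) = sqrt(C1 + c^2)


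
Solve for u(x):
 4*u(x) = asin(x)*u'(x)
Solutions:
 u(x) = C1*exp(4*Integral(1/asin(x), x))


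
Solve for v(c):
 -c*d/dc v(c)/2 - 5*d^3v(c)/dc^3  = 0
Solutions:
 v(c) = C1 + Integral(C2*airyai(-10^(2/3)*c/10) + C3*airybi(-10^(2/3)*c/10), c)


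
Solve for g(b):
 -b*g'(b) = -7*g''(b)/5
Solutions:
 g(b) = C1 + C2*erfi(sqrt(70)*b/14)


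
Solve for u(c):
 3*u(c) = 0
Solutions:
 u(c) = 0


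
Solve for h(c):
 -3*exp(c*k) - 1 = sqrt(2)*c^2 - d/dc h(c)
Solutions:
 h(c) = C1 + sqrt(2)*c^3/3 + c + 3*exp(c*k)/k


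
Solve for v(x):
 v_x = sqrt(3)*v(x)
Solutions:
 v(x) = C1*exp(sqrt(3)*x)


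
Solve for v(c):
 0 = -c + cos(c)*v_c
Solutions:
 v(c) = C1 + Integral(c/cos(c), c)


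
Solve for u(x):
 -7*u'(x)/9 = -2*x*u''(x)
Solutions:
 u(x) = C1 + C2*x^(25/18)


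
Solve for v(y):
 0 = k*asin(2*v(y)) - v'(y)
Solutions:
 Integral(1/asin(2*_y), (_y, v(y))) = C1 + k*y


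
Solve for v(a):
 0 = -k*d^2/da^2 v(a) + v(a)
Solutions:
 v(a) = C1*exp(-a*sqrt(1/k)) + C2*exp(a*sqrt(1/k))


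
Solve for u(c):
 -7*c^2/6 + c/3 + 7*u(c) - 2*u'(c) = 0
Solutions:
 u(c) = C1*exp(7*c/2) + c^2/6 + c/21 + 2/147


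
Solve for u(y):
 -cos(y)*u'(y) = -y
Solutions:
 u(y) = C1 + Integral(y/cos(y), y)


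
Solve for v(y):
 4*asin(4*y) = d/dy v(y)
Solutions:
 v(y) = C1 + 4*y*asin(4*y) + sqrt(1 - 16*y^2)


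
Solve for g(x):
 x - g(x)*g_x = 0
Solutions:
 g(x) = -sqrt(C1 + x^2)
 g(x) = sqrt(C1 + x^2)


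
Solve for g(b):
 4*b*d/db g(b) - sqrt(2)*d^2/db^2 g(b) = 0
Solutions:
 g(b) = C1 + C2*erfi(2^(1/4)*b)


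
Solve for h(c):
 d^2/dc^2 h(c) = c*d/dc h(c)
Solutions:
 h(c) = C1 + C2*erfi(sqrt(2)*c/2)


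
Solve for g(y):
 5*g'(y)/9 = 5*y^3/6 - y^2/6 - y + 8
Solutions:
 g(y) = C1 + 3*y^4/8 - y^3/10 - 9*y^2/10 + 72*y/5


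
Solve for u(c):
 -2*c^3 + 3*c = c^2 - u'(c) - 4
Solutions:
 u(c) = C1 + c^4/2 + c^3/3 - 3*c^2/2 - 4*c


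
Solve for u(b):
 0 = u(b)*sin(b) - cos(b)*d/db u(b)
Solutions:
 u(b) = C1/cos(b)


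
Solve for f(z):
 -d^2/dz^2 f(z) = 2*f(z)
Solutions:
 f(z) = C1*sin(sqrt(2)*z) + C2*cos(sqrt(2)*z)


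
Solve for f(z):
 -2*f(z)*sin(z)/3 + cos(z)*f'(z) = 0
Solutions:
 f(z) = C1/cos(z)^(2/3)


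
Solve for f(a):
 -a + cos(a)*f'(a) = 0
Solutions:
 f(a) = C1 + Integral(a/cos(a), a)


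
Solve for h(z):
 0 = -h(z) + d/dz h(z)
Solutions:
 h(z) = C1*exp(z)


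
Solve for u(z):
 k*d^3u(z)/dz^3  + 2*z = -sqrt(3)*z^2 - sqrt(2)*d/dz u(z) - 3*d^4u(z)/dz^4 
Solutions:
 u(z) = C1 + C2*exp(-z*(2*2^(1/3)*k^2/(2*k^3 + sqrt(-4*k^6 + (2*k^3 + 243*sqrt(2))^2) + 243*sqrt(2))^(1/3) + 2*k + 2^(2/3)*(2*k^3 + sqrt(-4*k^6 + (2*k^3 + 243*sqrt(2))^2) + 243*sqrt(2))^(1/3))/18) + C3*exp(z*(-8*2^(1/3)*k^2/((-1 + sqrt(3)*I)*(2*k^3 + sqrt(-4*k^6 + (2*k^3 + 243*sqrt(2))^2) + 243*sqrt(2))^(1/3)) - 4*k + 2^(2/3)*(2*k^3 + sqrt(-4*k^6 + (2*k^3 + 243*sqrt(2))^2) + 243*sqrt(2))^(1/3) - 2^(2/3)*sqrt(3)*I*(2*k^3 + sqrt(-4*k^6 + (2*k^3 + 243*sqrt(2))^2) + 243*sqrt(2))^(1/3))/36) + C4*exp(z*(8*2^(1/3)*k^2/((1 + sqrt(3)*I)*(2*k^3 + sqrt(-4*k^6 + (2*k^3 + 243*sqrt(2))^2) + 243*sqrt(2))^(1/3)) - 4*k + 2^(2/3)*(2*k^3 + sqrt(-4*k^6 + (2*k^3 + 243*sqrt(2))^2) + 243*sqrt(2))^(1/3) + 2^(2/3)*sqrt(3)*I*(2*k^3 + sqrt(-4*k^6 + (2*k^3 + 243*sqrt(2))^2) + 243*sqrt(2))^(1/3))/36) + sqrt(3)*k*z - sqrt(6)*z^3/6 - sqrt(2)*z^2/2


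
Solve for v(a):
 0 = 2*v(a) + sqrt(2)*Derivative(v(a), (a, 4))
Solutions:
 v(a) = (C1*sin(2^(5/8)*a/2) + C2*cos(2^(5/8)*a/2))*exp(-2^(5/8)*a/2) + (C3*sin(2^(5/8)*a/2) + C4*cos(2^(5/8)*a/2))*exp(2^(5/8)*a/2)


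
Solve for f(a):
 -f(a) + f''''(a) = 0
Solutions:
 f(a) = C1*exp(-a) + C2*exp(a) + C3*sin(a) + C4*cos(a)


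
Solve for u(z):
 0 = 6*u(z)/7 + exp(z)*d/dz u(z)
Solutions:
 u(z) = C1*exp(6*exp(-z)/7)


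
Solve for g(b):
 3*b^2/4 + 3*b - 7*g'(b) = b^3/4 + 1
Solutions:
 g(b) = C1 - b^4/112 + b^3/28 + 3*b^2/14 - b/7


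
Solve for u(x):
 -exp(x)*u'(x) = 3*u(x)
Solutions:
 u(x) = C1*exp(3*exp(-x))


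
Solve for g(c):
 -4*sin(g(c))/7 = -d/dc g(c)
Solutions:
 -4*c/7 + log(cos(g(c)) - 1)/2 - log(cos(g(c)) + 1)/2 = C1


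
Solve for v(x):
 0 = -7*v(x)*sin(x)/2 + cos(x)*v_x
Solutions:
 v(x) = C1/cos(x)^(7/2)


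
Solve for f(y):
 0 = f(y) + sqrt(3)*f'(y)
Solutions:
 f(y) = C1*exp(-sqrt(3)*y/3)


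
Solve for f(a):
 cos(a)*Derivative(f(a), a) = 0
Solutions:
 f(a) = C1


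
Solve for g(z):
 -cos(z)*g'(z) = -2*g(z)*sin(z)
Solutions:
 g(z) = C1/cos(z)^2


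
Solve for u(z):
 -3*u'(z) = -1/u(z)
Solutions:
 u(z) = -sqrt(C1 + 6*z)/3
 u(z) = sqrt(C1 + 6*z)/3


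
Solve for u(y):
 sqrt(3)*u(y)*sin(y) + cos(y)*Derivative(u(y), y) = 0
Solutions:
 u(y) = C1*cos(y)^(sqrt(3))


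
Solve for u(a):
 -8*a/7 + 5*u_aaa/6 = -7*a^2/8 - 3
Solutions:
 u(a) = C1 + C2*a + C3*a^2 - 7*a^5/400 + 2*a^4/35 - 3*a^3/5


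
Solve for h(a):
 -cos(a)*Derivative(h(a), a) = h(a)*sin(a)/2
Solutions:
 h(a) = C1*sqrt(cos(a))


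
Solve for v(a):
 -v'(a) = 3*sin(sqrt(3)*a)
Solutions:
 v(a) = C1 + sqrt(3)*cos(sqrt(3)*a)


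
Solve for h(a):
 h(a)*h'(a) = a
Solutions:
 h(a) = -sqrt(C1 + a^2)
 h(a) = sqrt(C1 + a^2)


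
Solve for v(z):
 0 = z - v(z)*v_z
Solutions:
 v(z) = -sqrt(C1 + z^2)
 v(z) = sqrt(C1 + z^2)


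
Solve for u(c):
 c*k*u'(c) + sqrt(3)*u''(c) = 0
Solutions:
 u(c) = Piecewise((-sqrt(2)*3^(1/4)*sqrt(pi)*C1*erf(sqrt(2)*3^(3/4)*c*sqrt(k)/6)/(2*sqrt(k)) - C2, (k > 0) | (k < 0)), (-C1*c - C2, True))


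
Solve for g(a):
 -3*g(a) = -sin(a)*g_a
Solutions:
 g(a) = C1*(cos(a) - 1)^(3/2)/(cos(a) + 1)^(3/2)


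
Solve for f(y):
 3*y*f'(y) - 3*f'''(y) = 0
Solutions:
 f(y) = C1 + Integral(C2*airyai(y) + C3*airybi(y), y)


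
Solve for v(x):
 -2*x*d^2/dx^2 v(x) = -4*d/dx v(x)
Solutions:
 v(x) = C1 + C2*x^3


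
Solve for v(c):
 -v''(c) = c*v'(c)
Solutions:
 v(c) = C1 + C2*erf(sqrt(2)*c/2)


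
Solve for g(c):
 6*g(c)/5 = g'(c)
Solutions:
 g(c) = C1*exp(6*c/5)


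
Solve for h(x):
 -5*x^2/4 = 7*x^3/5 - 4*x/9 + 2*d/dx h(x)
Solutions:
 h(x) = C1 - 7*x^4/40 - 5*x^3/24 + x^2/9


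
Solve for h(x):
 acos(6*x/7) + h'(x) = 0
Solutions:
 h(x) = C1 - x*acos(6*x/7) + sqrt(49 - 36*x^2)/6


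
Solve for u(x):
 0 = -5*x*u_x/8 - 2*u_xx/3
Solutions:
 u(x) = C1 + C2*erf(sqrt(30)*x/8)


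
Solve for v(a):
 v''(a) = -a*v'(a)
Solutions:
 v(a) = C1 + C2*erf(sqrt(2)*a/2)


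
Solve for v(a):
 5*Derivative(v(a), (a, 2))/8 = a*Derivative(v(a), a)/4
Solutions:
 v(a) = C1 + C2*erfi(sqrt(5)*a/5)


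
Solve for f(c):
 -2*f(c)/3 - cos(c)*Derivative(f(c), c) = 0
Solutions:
 f(c) = C1*(sin(c) - 1)^(1/3)/(sin(c) + 1)^(1/3)


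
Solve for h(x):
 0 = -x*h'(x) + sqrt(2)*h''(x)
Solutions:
 h(x) = C1 + C2*erfi(2^(1/4)*x/2)


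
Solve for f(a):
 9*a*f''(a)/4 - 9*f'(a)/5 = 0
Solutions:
 f(a) = C1 + C2*a^(9/5)


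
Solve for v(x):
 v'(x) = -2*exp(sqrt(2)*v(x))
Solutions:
 v(x) = sqrt(2)*(2*log(1/(C1 + 2*x)) - log(2))/4


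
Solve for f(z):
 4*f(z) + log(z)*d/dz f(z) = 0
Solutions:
 f(z) = C1*exp(-4*li(z))


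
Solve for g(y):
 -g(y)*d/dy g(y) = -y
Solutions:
 g(y) = -sqrt(C1 + y^2)
 g(y) = sqrt(C1 + y^2)


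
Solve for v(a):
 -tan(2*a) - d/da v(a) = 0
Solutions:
 v(a) = C1 + log(cos(2*a))/2


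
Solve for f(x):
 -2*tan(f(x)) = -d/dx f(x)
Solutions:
 f(x) = pi - asin(C1*exp(2*x))
 f(x) = asin(C1*exp(2*x))


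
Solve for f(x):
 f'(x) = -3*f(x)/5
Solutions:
 f(x) = C1*exp(-3*x/5)


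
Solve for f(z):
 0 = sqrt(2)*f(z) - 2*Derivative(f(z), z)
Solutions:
 f(z) = C1*exp(sqrt(2)*z/2)


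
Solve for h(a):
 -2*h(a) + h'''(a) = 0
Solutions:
 h(a) = C3*exp(2^(1/3)*a) + (C1*sin(2^(1/3)*sqrt(3)*a/2) + C2*cos(2^(1/3)*sqrt(3)*a/2))*exp(-2^(1/3)*a/2)


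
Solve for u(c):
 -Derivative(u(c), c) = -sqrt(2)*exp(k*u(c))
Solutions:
 u(c) = Piecewise((log(-1/(C1*k + sqrt(2)*c*k))/k, Ne(k, 0)), (nan, True))
 u(c) = Piecewise((C1 + sqrt(2)*c, Eq(k, 0)), (nan, True))


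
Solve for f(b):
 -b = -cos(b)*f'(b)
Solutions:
 f(b) = C1 + Integral(b/cos(b), b)


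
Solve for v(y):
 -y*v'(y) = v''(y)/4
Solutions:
 v(y) = C1 + C2*erf(sqrt(2)*y)


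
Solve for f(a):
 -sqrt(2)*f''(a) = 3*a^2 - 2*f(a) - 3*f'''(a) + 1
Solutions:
 f(a) = C1*exp(a*(2/(-2*sqrt(2)/27 + sqrt(-8 + (243 - 2*sqrt(2))^2)/27 + 9)^(1/3) + 6*sqrt(2) + 9*(-2*sqrt(2)/27 + sqrt(-8 + (243 - 2*sqrt(2))^2)/27 + 9)^(1/3))/54)*sin(sqrt(3)*a*(-9*(-2*sqrt(2)/27 + sqrt(-32/729 + (18 - 4*sqrt(2)/27)^2)/2 + 9)^(1/3) + 2/(-2*sqrt(2)/27 + sqrt(-32/729 + (18 - 4*sqrt(2)/27)^2)/2 + 9)^(1/3))/54) + C2*exp(a*(2/(-2*sqrt(2)/27 + sqrt(-8 + (243 - 2*sqrt(2))^2)/27 + 9)^(1/3) + 6*sqrt(2) + 9*(-2*sqrt(2)/27 + sqrt(-8 + (243 - 2*sqrt(2))^2)/27 + 9)^(1/3))/54)*cos(sqrt(3)*a*(-9*(-2*sqrt(2)/27 + sqrt(-32/729 + (18 - 4*sqrt(2)/27)^2)/2 + 9)^(1/3) + 2/(-2*sqrt(2)/27 + sqrt(-32/729 + (18 - 4*sqrt(2)/27)^2)/2 + 9)^(1/3))/54) + C3*exp(a*(-9*(-2*sqrt(2)/27 + sqrt(-8 + (243 - 2*sqrt(2))^2)/27 + 9)^(1/3) - 2/(-2*sqrt(2)/27 + sqrt(-8 + (243 - 2*sqrt(2))^2)/27 + 9)^(1/3) + 3*sqrt(2))/27) + 3*a^2/2 + 1/2 + 3*sqrt(2)/2
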